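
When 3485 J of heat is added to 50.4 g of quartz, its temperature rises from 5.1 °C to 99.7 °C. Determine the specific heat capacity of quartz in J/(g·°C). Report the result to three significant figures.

c = 0.731 J/(g·°C)

c = q / (m ΔT) = 3485 / (50.4 × 94.6)
c = 3485 / 4767.84 = 0.731 J/(g·°C)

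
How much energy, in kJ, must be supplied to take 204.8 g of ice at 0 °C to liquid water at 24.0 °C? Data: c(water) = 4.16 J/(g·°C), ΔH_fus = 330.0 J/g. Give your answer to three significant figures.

q1 (melt at 0 °C): 204.8 × 330.0 = 67584 J
q2 (heat water 0.0→24.0 °C): 204.8 × 4.16 × 24.0 = 20447 J
Total: 67584 + 20447 = 88031 J = 88.0 kJ

q = 88.0 kJ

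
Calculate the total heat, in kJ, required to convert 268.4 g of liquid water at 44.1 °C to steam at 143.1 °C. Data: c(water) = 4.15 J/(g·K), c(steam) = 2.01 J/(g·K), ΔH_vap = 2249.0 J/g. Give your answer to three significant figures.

q1 (heat water 44.1→100.0 °C): 268.4 × 4.15 × 55.9 = 62265 J
q2 (vaporize at 100 °C): 268.4 × 2249.0 = 603632 J
q3 (heat steam 100.0→143.1 °C): 268.4 × 2.01 × 43.1 = 23252 J
Total: 62265 + 603632 + 23252 = 689149 J = 689 kJ

q = 689 kJ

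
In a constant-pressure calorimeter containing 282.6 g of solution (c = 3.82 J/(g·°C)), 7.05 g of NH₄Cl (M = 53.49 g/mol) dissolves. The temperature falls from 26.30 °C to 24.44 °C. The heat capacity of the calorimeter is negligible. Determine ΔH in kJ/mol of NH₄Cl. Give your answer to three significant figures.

ΔH = 15.2 kJ/mol

|ΔT| = |24.44 − 26.30| = 1.86 °C
|q_surr| = (282.6 × 3.82) × 1.86 = 1079.532 × 1.86 = 2008 J
n(NH₄Cl) = 7.05 / 53.49 = 0.1318 mol
Temperature fell, so q_rxn = +|q_surr| = 2.008 kJ
ΔH = q_rxn / n = 15.24 kJ/mol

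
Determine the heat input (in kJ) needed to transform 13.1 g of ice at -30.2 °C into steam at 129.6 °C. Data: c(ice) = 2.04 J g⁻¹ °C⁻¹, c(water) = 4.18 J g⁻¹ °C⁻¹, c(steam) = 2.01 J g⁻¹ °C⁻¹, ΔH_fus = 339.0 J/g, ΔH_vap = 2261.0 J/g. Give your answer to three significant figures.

q1 (heat ice -30.2→0.0 °C): 13.1 × 2.04 × 30.2 = 807 J
q2 (melt at 0 °C): 13.1 × 339.0 = 4441 J
q3 (heat water 0.0→100.0 °C): 13.1 × 4.18 × 100.0 = 5476 J
q4 (vaporize at 100 °C): 13.1 × 2261.0 = 29619 J
q5 (heat steam 100.0→129.6 °C): 13.1 × 2.01 × 29.6 = 779 J
Total: 807 + 4441 + 5476 + 29619 + 779 = 41122 J = 41.1 kJ

q = 41.1 kJ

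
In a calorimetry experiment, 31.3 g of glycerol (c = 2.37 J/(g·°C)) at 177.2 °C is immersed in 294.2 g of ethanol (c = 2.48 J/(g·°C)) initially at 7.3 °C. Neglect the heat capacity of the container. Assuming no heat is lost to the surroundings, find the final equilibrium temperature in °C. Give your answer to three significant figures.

T_f = 23.0 °C

Heat lost by glycerol = heat gained by ethanol.
(31.3)(2.37)(177.2 − T) = (294.2)(2.48)(T − 7.3)
74.181 (177.2 − T) = 729.616 (T − 7.3)
13145 − 74.181 T = 729.616 T − 5326.2
18471.2 = 803.797 T
T = 22.98 °C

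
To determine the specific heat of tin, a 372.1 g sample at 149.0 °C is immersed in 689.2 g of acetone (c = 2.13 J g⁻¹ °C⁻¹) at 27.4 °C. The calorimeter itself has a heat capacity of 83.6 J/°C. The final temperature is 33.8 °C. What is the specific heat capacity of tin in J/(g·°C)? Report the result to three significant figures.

q_gained = (689.2 × 2.13 + 83.6) × (33.8 − 27.4) = 9930 J
q_lost = 372.1 × c × (149.0 − 33.8) = 42865.92 c
Set equal: c = 9930 / 42865.92 = 0.232 J/(g·°C)

c = 0.232 J/(g·°C)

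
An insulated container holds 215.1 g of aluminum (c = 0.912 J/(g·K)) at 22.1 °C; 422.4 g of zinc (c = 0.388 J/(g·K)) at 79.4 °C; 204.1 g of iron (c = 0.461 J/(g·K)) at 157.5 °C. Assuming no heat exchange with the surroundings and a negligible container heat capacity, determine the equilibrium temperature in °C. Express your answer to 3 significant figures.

T_f = 70.8 °C

Σ mᵢcᵢ(T − Tᵢ) = 0  ⇒  T = Σ mᵢcᵢTᵢ / Σ mᵢcᵢ
Σ mᵢcᵢ = 215.1×0.912 + 422.4×0.388 + 204.1×0.461 = 454.1525
Σ mᵢcᵢTᵢ = 196.1712×22.1 + 163.8912×79.4 + 94.0901×157.5 = 32168
T = 32168 / 454.1525 = 70.83 °C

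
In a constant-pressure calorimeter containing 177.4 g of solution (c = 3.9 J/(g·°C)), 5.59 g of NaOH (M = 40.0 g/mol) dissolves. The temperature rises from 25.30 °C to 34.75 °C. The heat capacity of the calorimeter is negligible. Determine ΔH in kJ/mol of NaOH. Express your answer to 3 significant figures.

|ΔT| = |34.75 − 25.30| = 9.45 °C
|q_surr| = (177.4 × 3.9) × 9.45 = 691.86 × 9.45 = 6538 J
n(NaOH) = 5.59 / 40.0 = 0.1398 mol
Temperature rose, so q_rxn = −|q_surr| = -6.538 kJ
ΔH = q_rxn / n = -46.77 kJ/mol

ΔH = -46.8 kJ/mol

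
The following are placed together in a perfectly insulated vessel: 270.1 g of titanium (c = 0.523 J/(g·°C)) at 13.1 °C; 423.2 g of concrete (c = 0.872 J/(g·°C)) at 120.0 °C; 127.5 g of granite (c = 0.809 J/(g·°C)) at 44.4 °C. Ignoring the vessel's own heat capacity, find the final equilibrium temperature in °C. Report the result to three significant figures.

Σ mᵢcᵢ(T − Tᵢ) = 0  ⇒  T = Σ mᵢcᵢTᵢ / Σ mᵢcᵢ
Σ mᵢcᵢ = 270.1×0.523 + 423.2×0.872 + 127.5×0.809 = 613.4402
Σ mᵢcᵢTᵢ = 141.2623×13.1 + 369.0304×120.0 + 103.1475×44.4 = 50714
T = 50714 / 613.4402 = 82.67 °C

T_f = 82.7 °C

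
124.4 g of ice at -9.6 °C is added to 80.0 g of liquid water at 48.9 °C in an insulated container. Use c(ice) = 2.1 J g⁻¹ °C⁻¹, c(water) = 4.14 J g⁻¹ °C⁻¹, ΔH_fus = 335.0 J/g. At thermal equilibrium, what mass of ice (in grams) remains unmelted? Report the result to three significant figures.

Heat to warm all ice to 0 °C: 124.4×2.1×9.6 = 2507.9 J
Heat released by water cooling to 0 °C: 80.0×4.14×48.9 = 16196 J
16196 J < 2507.9 + 124.4×335.0 = 44181.9 J, so not all ice melts; final T = 0 °C.
Heat left for melting: 16196 − 2507.9 = 13688.1 J
Mass melted = 13688.1 / 335.0 = 40.86 g
Ice remaining = 124.4 − 40.86 = 83.54 g

m_ice remaining = 83.5 g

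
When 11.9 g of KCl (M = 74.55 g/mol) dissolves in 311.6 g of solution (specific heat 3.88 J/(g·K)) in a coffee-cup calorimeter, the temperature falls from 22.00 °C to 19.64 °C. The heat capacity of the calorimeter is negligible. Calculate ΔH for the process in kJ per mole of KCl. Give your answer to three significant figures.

|ΔT| = |19.64 − 22.00| = 2.36 °C
|q_surr| = (311.6 × 3.88) × 2.36 = 1209.008 × 2.36 = 2853 J
n(KCl) = 11.9 / 74.55 = 0.1596 mol
Temperature fell, so q_rxn = +|q_surr| = 2.853 kJ
ΔH = q_rxn / n = 17.88 kJ/mol

ΔH = 17.9 kJ/mol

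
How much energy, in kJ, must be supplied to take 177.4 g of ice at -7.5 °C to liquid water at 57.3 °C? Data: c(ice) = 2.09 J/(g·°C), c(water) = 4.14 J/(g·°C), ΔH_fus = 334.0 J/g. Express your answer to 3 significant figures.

q = 104 kJ

q1 (heat ice -7.5→0.0 °C): 177.4 × 2.09 × 7.5 = 2781 J
q2 (melt at 0 °C): 177.4 × 334.0 = 59252 J
q3 (heat water 0.0→57.3 °C): 177.4 × 4.14 × 57.3 = 42083 J
Total: 2781 + 59252 + 42083 = 104116 J = 104 kJ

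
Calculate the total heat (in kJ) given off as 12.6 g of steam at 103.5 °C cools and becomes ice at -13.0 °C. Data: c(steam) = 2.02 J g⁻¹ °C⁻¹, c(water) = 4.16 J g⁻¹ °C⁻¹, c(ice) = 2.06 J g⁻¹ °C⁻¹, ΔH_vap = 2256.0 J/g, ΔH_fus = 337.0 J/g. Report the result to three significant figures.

q = 38.3 kJ

q1 (cool steam 103.5→100 °C): 12.6 × 2.02 × 3.5 = 89 J
q2 (condense at 100 °C): 12.6 × 2256.0 = 28426 J
q3 (cool water 100→0 °C): 12.6 × 4.16 × 100.0 = 5242 J
q4 (freeze at 0 °C): 12.6 × 337.0 = 4246 J
q5 (cool ice 0→-13.0 °C): 12.6 × 2.06 × 13.0 = 337 J
Total: 89 + 28426 + 5242 + 4246 + 337 = 38340 J = 38.3 kJ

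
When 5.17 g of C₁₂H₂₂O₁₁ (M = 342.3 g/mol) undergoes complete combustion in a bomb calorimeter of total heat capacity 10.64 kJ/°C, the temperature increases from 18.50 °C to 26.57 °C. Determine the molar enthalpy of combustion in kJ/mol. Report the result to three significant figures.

ΔT = 26.57 − 18.50 = 8.07 °C
q_cal = C_cal × ΔT = 10.64 × 8.07 = 85.8648 kJ
n = 5.17 / 342.3 = 0.01510 mol
q_rxn = −q_cal = -85.8648 kJ
ΔH = -85.8648 / 0.01510 = -5686 kJ/mol

ΔH = -5690 kJ/mol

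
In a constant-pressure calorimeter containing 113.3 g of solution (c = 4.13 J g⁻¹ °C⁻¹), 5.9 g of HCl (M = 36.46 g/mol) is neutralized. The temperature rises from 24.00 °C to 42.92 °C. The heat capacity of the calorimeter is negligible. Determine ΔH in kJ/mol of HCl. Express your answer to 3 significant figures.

ΔH = -54.7 kJ/mol

|ΔT| = |42.92 − 24.00| = 18.92 °C
|q_surr| = (113.3 × 4.13) × 18.92 = 467.929 × 18.92 = 8853 J
n(HCl) = 5.9 / 36.46 = 0.1618 mol
Temperature rose, so q_rxn = −|q_surr| = -8.853 kJ
ΔH = q_rxn / n = -54.72 kJ/mol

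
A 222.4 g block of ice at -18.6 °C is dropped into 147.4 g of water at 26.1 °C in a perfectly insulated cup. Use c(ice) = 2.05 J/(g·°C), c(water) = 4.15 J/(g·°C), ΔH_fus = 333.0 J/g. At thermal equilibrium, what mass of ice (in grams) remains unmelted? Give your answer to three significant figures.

m_ice remaining = 200 g

Heat to warm all ice to 0 °C: 222.4×2.05×18.6 = 8480.1 J
Heat released by water cooling to 0 °C: 147.4×4.15×26.1 = 15966 J
15966 J < 8480.1 + 222.4×333.0 = 82539.3 J, so not all ice melts; final T = 0 °C.
Heat left for melting: 15966 − 8480.1 = 7485.9 J
Mass melted = 7485.9 / 333.0 = 22.48 g
Ice remaining = 222.4 − 22.48 = 199.92 g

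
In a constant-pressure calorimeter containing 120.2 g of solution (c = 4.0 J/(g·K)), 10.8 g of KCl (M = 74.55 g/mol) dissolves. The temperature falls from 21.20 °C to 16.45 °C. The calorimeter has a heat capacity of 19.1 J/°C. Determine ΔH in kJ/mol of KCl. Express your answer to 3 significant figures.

ΔH = 16.4 kJ/mol

|ΔT| = |16.45 − 21.20| = 4.75 °C
|q_surr| = (120.2 × 4.0 + 19.1) × 4.75 = 499.9 × 4.75 = 2375 J
n(KCl) = 10.8 / 74.55 = 0.1449 mol
Temperature fell, so q_rxn = +|q_surr| = 2.375 kJ
ΔH = q_rxn / n = 16.39 kJ/mol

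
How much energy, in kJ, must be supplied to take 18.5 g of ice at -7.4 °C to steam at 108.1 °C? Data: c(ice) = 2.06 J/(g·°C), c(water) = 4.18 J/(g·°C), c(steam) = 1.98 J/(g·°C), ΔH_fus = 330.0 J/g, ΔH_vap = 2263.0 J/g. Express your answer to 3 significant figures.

q = 56.3 kJ

q1 (heat ice -7.4→0.0 °C): 18.5 × 2.06 × 7.4 = 282 J
q2 (melt at 0 °C): 18.5 × 330.0 = 6105 J
q3 (heat water 0.0→100.0 °C): 18.5 × 4.18 × 100.0 = 7733 J
q4 (vaporize at 100 °C): 18.5 × 2263.0 = 41866 J
q5 (heat steam 100.0→108.1 °C): 18.5 × 1.98 × 8.1 = 297 J
Total: 282 + 6105 + 7733 + 41866 + 297 = 56283 J = 56.3 kJ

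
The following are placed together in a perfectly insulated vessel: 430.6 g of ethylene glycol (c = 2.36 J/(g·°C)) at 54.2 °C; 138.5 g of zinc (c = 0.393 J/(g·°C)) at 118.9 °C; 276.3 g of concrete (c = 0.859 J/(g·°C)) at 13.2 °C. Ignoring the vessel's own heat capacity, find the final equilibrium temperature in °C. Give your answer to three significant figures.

T_f = 49.5 °C

Σ mᵢcᵢ(T − Tᵢ) = 0  ⇒  T = Σ mᵢcᵢTᵢ / Σ mᵢcᵢ
Σ mᵢcᵢ = 430.6×2.36 + 138.5×0.393 + 276.3×0.859 = 1307.9882
Σ mᵢcᵢTᵢ = 1016.216×54.2 + 54.4305×118.9 + 237.3417×13.2 = 64684
T = 64684 / 1307.9882 = 49.45 °C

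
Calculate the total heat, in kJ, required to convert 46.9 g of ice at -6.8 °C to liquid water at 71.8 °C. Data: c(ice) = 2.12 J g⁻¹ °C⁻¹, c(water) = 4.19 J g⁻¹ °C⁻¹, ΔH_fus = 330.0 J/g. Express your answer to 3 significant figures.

q1 (heat ice -6.8→0.0 °C): 46.9 × 2.12 × 6.8 = 676 J
q2 (melt at 0 °C): 46.9 × 330.0 = 15477 J
q3 (heat water 0.0→71.8 °C): 46.9 × 4.19 × 71.8 = 14109 J
Total: 676 + 15477 + 14109 = 30262 J = 30.3 kJ

q = 30.3 kJ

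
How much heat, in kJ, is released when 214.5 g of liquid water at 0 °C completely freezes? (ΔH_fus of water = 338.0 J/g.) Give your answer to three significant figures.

q = m × ΔH_fus = 214.5 × 338.0 = 72500 J = 72.5 kJ

q = 72.5 kJ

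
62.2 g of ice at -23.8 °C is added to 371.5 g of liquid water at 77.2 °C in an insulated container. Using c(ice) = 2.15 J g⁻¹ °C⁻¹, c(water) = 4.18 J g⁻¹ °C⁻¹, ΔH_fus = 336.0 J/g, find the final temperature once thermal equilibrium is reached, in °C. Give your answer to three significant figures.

T_f = 52.8 °C

Heat to bring ice to 0 °C and melt it: q₁ = 62.2×2.15×23.8 + 62.2×336.0 = 24082 J
Heat the water can supply cooling to 0 °C: 371.5×4.18×77.2 = 119882 J > q₁, so all ice melts.
Energy balance: 371.5×4.18×(77.2 − T) = 24082 + 62.2×4.18×(T − 0)
1552.87(77.2 − T) = 24082 + 259.996 T
119882 − 24082 = 1812.866 T
T = 95800 / 1812.866 = 52.84 °C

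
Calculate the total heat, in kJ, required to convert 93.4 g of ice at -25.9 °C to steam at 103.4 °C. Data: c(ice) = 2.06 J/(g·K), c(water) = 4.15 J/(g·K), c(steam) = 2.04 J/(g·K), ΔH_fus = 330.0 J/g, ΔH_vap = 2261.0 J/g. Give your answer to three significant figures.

q = 286 kJ

q1 (heat ice -25.9→0.0 °C): 93.4 × 2.06 × 25.9 = 4983 J
q2 (melt at 0 °C): 93.4 × 330.0 = 30822 J
q3 (heat water 0.0→100.0 °C): 93.4 × 4.15 × 100.0 = 38761 J
q4 (vaporize at 100 °C): 93.4 × 2261.0 = 211177 J
q5 (heat steam 100.0→103.4 °C): 93.4 × 2.04 × 3.4 = 648 J
Total: 4983 + 30822 + 38761 + 211177 + 648 = 286391 J = 286 kJ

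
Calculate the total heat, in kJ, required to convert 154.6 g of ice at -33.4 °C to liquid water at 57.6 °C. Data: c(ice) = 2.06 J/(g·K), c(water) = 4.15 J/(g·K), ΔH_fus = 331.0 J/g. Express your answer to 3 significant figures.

q1 (heat ice -33.4→0.0 °C): 154.6 × 2.06 × 33.4 = 10637 J
q2 (melt at 0 °C): 154.6 × 331.0 = 51173 J
q3 (heat water 0.0→57.6 °C): 154.6 × 4.15 × 57.6 = 36956 J
Total: 10637 + 51173 + 36956 = 98766 J = 98.8 kJ

q = 98.8 kJ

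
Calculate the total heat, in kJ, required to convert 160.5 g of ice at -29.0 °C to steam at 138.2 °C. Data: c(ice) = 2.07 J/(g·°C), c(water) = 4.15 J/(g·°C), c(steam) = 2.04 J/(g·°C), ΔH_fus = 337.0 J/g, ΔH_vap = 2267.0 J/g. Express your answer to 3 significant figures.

q = 507 kJ

q1 (heat ice -29.0→0.0 °C): 160.5 × 2.07 × 29.0 = 9635 J
q2 (melt at 0 °C): 160.5 × 337.0 = 54089 J
q3 (heat water 0.0→100.0 °C): 160.5 × 4.15 × 100.0 = 66608 J
q4 (vaporize at 100 °C): 160.5 × 2267.0 = 363854 J
q5 (heat steam 100.0→138.2 °C): 160.5 × 2.04 × 38.2 = 12507 J
Total: 9635 + 54089 + 66608 + 363854 + 12507 = 506693 J = 507 kJ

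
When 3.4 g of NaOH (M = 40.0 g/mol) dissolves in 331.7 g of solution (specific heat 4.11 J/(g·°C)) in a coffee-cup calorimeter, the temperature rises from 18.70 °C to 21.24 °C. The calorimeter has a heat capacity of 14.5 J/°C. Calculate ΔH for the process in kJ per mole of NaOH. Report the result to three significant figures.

|ΔT| = |21.24 − 18.70| = 2.54 °C
|q_surr| = (331.7 × 4.11 + 14.5) × 2.54 = 1377.787 × 2.54 = 3500 J
n(NaOH) = 3.4 / 40.0 = 0.08500 mol
Temperature rose, so q_rxn = −|q_surr| = -3.500 kJ
ΔH = q_rxn / n = -41.18 kJ/mol

ΔH = -41.2 kJ/mol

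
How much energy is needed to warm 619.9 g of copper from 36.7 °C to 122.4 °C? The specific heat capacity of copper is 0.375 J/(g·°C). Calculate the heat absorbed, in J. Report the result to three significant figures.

q = m c ΔT = 619.9 × 0.375 × (122.4 − 36.7)
q = 619.9 × 0.375 × 85.7 = 19920 J

q = 19900 J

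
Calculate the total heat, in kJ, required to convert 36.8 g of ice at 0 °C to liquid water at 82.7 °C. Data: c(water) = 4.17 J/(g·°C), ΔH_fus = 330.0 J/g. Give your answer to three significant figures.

q = 24.8 kJ

q1 (melt at 0 °C): 36.8 × 330.0 = 12144 J
q2 (heat water 0.0→82.7 °C): 36.8 × 4.17 × 82.7 = 12691 J
Total: 12144 + 12691 = 24835 J = 24.8 kJ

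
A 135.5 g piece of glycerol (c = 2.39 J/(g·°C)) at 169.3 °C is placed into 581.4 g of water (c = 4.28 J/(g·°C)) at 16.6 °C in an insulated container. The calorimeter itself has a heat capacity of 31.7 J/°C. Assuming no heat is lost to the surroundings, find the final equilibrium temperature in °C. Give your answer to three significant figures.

Heat lost by glycerol = heat gained by water + calorimeter.
(135.5)(2.39)(169.3 − T) = [(581.4)(4.28) + 31.7](T − 16.6)
323.845 (169.3 − T) = 2520.092 (T − 16.6)
54827 − 323.845 T = 2520.092 T − 41834
96661 = 2843.937 T
T = 33.99 °C

T_f = 34.0 °C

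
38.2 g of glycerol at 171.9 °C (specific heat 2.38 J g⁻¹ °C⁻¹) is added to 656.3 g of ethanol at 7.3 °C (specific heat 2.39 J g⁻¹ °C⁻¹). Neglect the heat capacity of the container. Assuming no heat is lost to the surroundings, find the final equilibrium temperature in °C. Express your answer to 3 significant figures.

Heat lost by glycerol = heat gained by ethanol.
(38.2)(2.38)(171.9 − T) = (656.3)(2.39)(T − 7.3)
90.916 (171.9 − T) = 1568.557 (T − 7.3)
15628 − 90.916 T = 1568.557 T − 11450
27078 = 1659.473 T
T = 16.32 °C

T_f = 16.3 °C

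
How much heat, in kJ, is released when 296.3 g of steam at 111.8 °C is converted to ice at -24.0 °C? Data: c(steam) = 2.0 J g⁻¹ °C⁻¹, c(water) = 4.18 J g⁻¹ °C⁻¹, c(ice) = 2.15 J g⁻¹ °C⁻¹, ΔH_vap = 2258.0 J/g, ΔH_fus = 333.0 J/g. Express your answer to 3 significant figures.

q1 (cool steam 111.8→100 °C): 296.3 × 2.0 × 11.8 = 6993 J
q2 (condense at 100 °C): 296.3 × 2258.0 = 669045 J
q3 (cool water 100→0 °C): 296.3 × 4.18 × 100.0 = 123853 J
q4 (freeze at 0 °C): 296.3 × 333.0 = 98668 J
q5 (cool ice 0→-24.0 °C): 296.3 × 2.15 × 24.0 = 15289 J
Total: 6993 + 669045 + 123853 + 98668 + 15289 = 913848 J = 914 kJ

q = 914 kJ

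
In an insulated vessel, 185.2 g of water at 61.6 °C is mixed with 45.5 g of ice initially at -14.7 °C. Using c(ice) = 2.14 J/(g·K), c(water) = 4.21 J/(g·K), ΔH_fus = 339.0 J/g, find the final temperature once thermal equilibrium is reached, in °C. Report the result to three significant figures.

T_f = 32.1 °C

Heat to bring ice to 0 °C and melt it: q₁ = 45.5×2.14×14.7 + 45.5×339.0 = 16856 J
Heat the water can supply cooling to 0 °C: 185.2×4.21×61.6 = 48029.0 J > q₁, so all ice melts.
Energy balance: 185.2×4.21×(61.6 − T) = 16856 + 45.5×4.21×(T − 0)
779.692(61.6 − T) = 16856 + 191.555 T
48029.0 − 16856 = 971.247 T
T = 31173.0 / 971.247 = 32.10 °C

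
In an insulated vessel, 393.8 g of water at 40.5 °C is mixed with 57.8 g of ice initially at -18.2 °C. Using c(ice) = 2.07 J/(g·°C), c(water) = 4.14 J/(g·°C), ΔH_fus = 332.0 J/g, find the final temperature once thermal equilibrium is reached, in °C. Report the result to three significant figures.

Heat to bring ice to 0 °C and melt it: q₁ = 57.8×2.07×18.2 + 57.8×332.0 = 21367 J
Heat the water can supply cooling to 0 °C: 393.8×4.14×40.5 = 66028.4 J > q₁, so all ice melts.
Energy balance: 393.8×4.14×(40.5 − T) = 21367 + 57.8×4.14×(T − 0)
1630.332(40.5 − T) = 21367 + 239.292 T
66028.4 − 21367 = 1869.624 T
T = 44661.4 / 1869.624 = 23.89 °C

T_f = 23.9 °C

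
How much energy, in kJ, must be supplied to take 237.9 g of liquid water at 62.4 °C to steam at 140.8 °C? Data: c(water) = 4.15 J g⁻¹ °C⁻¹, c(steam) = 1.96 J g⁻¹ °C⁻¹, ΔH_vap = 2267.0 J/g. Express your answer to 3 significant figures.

q1 (heat water 62.4→100.0 °C): 237.9 × 4.15 × 37.6 = 37122 J
q2 (vaporize at 100 °C): 237.9 × 2267.0 = 539319 J
q3 (heat steam 100.0→140.8 °C): 237.9 × 1.96 × 40.8 = 19024 J
Total: 37122 + 539319 + 19024 = 595465 J = 595 kJ

q = 595 kJ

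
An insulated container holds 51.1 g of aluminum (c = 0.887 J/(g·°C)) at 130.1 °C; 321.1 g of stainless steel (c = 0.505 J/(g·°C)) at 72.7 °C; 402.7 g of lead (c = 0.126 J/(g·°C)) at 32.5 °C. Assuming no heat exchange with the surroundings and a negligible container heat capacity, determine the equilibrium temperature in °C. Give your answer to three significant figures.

Σ mᵢcᵢ(T − Tᵢ) = 0  ⇒  T = Σ mᵢcᵢTᵢ / Σ mᵢcᵢ
Σ mᵢcᵢ = 51.1×0.887 + 321.1×0.505 + 402.7×0.126 = 258.2214
Σ mᵢcᵢTᵢ = 45.3257×130.1 + 162.1555×72.7 + 50.7402×32.5 = 19335
T = 19335 / 258.2214 = 74.88 °C

T_f = 74.9 °C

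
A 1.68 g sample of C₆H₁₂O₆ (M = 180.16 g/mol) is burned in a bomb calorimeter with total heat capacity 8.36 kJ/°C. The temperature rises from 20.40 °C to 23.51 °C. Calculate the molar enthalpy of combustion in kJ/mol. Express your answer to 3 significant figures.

ΔH = -2790 kJ/mol

ΔT = 23.51 − 20.40 = 3.11 °C
q_cal = C_cal × ΔT = 8.36 × 3.11 = 25.9996 kJ
n = 1.68 / 180.16 = 0.009325 mol
q_rxn = −q_cal = -25.9996 kJ
ΔH = -25.9996 / 0.009325 = -2788 kJ/mol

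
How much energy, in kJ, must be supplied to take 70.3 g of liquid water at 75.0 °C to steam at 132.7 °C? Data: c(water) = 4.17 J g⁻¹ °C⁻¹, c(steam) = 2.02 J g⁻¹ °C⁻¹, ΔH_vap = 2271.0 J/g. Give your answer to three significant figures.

q1 (heat water 75.0→100.0 °C): 70.3 × 4.17 × 25.0 = 7329 J
q2 (vaporize at 100 °C): 70.3 × 2271.0 = 159651 J
q3 (heat steam 100.0→132.7 °C): 70.3 × 2.02 × 32.7 = 4644 J
Total: 7329 + 159651 + 4644 = 171624 J = 172 kJ

q = 172 kJ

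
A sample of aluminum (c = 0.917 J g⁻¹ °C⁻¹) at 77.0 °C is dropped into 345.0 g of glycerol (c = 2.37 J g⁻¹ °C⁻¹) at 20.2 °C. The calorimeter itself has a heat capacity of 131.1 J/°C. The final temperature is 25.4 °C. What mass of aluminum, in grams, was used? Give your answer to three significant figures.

q_gained = (345.0 × 2.37 + 131.1) × (25.4 − 20.2) = 4934 J
q_lost = m × 0.917 × (77.0 − 25.4) = 47.3172 m
m = 4934 / 47.3172 = 104 g

m = 104 g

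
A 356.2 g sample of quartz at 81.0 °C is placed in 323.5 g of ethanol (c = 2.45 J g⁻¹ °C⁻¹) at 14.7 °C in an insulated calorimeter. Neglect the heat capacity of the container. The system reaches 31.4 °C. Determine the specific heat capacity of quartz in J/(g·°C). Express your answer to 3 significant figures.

q_gained = (323.5 × 2.45) × (31.4 − 14.7) = 13240 J
q_lost = 356.2 × c × (81.0 − 31.4) = 17667.52 c
Set equal: c = 13240 / 17667.52 = 0.749 J/(g·°C)

c = 0.749 J/(g·°C)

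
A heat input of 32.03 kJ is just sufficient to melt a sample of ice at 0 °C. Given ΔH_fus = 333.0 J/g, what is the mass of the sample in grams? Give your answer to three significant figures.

m = q / ΔH_fus = 32030 J / 333.0 J/g = 96.2 g

m = 96.2 g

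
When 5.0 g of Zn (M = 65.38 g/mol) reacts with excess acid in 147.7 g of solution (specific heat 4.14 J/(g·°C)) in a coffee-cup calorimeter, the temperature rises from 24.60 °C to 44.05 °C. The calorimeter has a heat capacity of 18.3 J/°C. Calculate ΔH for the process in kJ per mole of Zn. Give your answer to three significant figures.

ΔH = -160 kJ/mol

|ΔT| = |44.05 − 24.60| = 19.45 °C
|q_surr| = (147.7 × 4.14 + 18.3) × 19.45 = 629.778 × 19.45 = 12250 J
n(Zn) = 5.0 / 65.38 = 0.07648 mol
Temperature rose, so q_rxn = −|q_surr| = -12.25 kJ
ΔH = q_rxn / n = -160.2 kJ/mol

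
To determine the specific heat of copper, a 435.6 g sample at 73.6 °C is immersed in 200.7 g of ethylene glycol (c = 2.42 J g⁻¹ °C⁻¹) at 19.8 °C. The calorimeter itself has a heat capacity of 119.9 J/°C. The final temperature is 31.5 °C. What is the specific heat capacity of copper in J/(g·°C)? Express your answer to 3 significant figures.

c = 0.386 J/(g·°C)

q_gained = (200.7 × 2.42 + 119.9) × (31.5 − 19.8) = 7085 J
q_lost = 435.6 × c × (73.6 − 31.5) = 18338.76 c
Set equal: c = 7085 / 18338.76 = 0.386 J/(g·°C)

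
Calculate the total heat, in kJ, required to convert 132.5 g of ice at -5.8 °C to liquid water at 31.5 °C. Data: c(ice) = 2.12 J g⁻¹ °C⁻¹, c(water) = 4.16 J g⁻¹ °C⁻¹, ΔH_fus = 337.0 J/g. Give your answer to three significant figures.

q1 (heat ice -5.8→0.0 °C): 132.5 × 2.12 × 5.8 = 1629 J
q2 (melt at 0 °C): 132.5 × 337.0 = 44653 J
q3 (heat water 0.0→31.5 °C): 132.5 × 4.16 × 31.5 = 17363 J
Total: 1629 + 44653 + 17363 = 63645 J = 63.6 kJ

q = 63.6 kJ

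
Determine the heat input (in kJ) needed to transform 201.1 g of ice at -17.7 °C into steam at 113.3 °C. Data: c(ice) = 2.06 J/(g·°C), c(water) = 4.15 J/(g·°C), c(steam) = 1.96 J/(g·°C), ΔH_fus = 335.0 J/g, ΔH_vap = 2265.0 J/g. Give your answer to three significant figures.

q = 619 kJ

q1 (heat ice -17.7→0.0 °C): 201.1 × 2.06 × 17.7 = 7333 J
q2 (melt at 0 °C): 201.1 × 335.0 = 67369 J
q3 (heat water 0.0→100.0 °C): 201.1 × 4.15 × 100.0 = 83457 J
q4 (vaporize at 100 °C): 201.1 × 2265.0 = 455492 J
q5 (heat steam 100.0→113.3 °C): 201.1 × 1.96 × 13.3 = 5242 J
Total: 7333 + 67369 + 83457 + 455492 + 5242 = 618893 J = 619 kJ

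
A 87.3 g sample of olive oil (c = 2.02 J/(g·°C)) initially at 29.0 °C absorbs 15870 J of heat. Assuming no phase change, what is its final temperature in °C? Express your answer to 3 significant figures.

T_f = 119 °C

ΔT = q / (m c) = 15870 / (87.3 × 2.02) = 89.99 °C
T_f = 29.0 + 89.99 = 118.99 °C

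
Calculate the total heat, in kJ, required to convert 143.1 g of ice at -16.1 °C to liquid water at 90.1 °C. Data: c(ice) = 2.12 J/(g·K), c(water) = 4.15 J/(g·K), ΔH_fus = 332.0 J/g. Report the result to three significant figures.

q = 106 kJ

q1 (heat ice -16.1→0.0 °C): 143.1 × 2.12 × 16.1 = 4884 J
q2 (melt at 0 °C): 143.1 × 332.0 = 47509 J
q3 (heat water 0.0→90.1 °C): 143.1 × 4.15 × 90.1 = 53507 J
Total: 4884 + 47509 + 53507 = 105900 J = 106 kJ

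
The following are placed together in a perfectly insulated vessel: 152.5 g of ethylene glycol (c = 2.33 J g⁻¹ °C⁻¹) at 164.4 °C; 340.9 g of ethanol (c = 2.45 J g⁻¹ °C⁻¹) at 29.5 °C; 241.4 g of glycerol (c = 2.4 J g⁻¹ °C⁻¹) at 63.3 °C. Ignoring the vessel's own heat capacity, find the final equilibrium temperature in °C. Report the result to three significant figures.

T_f = 67.6 °C

Σ mᵢcᵢ(T − Tᵢ) = 0  ⇒  T = Σ mᵢcᵢTᵢ / Σ mᵢcᵢ
Σ mᵢcᵢ = 152.5×2.33 + 340.9×2.45 + 241.4×2.4 = 1769.890
Σ mᵢcᵢTᵢ = 355.325×164.4 + 835.205×29.5 + 579.36×63.3 = 119730
T = 119730 / 1769.890 = 67.648 °C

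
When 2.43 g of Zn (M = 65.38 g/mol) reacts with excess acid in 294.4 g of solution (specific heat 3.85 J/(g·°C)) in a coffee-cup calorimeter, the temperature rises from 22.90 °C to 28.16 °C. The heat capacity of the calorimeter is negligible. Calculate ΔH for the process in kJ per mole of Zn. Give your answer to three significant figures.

|ΔT| = |28.16 − 22.90| = 5.26 °C
|q_surr| = (294.4 × 3.85) × 5.26 = 1133.44 × 5.26 = 5962 J
n(Zn) = 2.43 / 65.38 = 0.03717 mol
Temperature rose, so q_rxn = −|q_surr| = -5.962 kJ
ΔH = q_rxn / n = -160.4 kJ/mol

ΔH = -160 kJ/mol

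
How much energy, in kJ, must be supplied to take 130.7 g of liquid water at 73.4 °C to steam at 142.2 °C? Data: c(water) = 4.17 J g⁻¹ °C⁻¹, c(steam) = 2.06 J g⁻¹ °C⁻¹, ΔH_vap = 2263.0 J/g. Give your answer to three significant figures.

q1 (heat water 73.4→100.0 °C): 130.7 × 4.17 × 26.6 = 14498 J
q2 (vaporize at 100 °C): 130.7 × 2263.0 = 295774 J
q3 (heat steam 100.0→142.2 °C): 130.7 × 2.06 × 42.2 = 11362 J
Total: 14498 + 295774 + 11362 = 321634 J = 322 kJ

q = 322 kJ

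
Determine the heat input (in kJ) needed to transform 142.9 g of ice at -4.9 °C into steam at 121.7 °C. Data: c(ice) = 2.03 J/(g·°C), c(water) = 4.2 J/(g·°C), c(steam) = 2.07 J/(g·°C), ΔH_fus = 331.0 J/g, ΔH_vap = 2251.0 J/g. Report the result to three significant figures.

q1 (heat ice -4.9→0.0 °C): 142.9 × 2.03 × 4.9 = 1421 J
q2 (melt at 0 °C): 142.9 × 331.0 = 47300 J
q3 (heat water 0.0→100.0 °C): 142.9 × 4.2 × 100.0 = 60018 J
q4 (vaporize at 100 °C): 142.9 × 2251.0 = 321668 J
q5 (heat steam 100.0→121.7 °C): 142.9 × 2.07 × 21.7 = 6419 J
Total: 1421 + 47300 + 60018 + 321668 + 6419 = 436826 J = 437 kJ

q = 437 kJ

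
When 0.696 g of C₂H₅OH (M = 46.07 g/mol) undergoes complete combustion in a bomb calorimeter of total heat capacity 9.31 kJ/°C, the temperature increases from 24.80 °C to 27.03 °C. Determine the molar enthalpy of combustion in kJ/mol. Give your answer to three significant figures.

ΔT = 27.03 − 24.80 = 2.23 °C
q_cal = C_cal × ΔT = 9.31 × 2.23 = 20.7613 kJ
n = 0.696 / 46.07 = 0.01511 mol
q_rxn = −q_cal = -20.7613 kJ
ΔH = -20.7613 / 0.01511 = -1374 kJ/mol

ΔH = -1370 kJ/mol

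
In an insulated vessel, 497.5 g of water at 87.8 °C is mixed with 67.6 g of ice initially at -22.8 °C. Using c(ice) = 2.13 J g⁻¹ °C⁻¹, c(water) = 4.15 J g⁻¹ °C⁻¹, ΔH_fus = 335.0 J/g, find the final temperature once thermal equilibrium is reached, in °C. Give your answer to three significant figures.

T_f = 66.2 °C

Heat to bring ice to 0 °C and melt it: q₁ = 67.6×2.13×22.8 + 67.6×335.0 = 25929 J
Heat the water can supply cooling to 0 °C: 497.5×4.15×87.8 = 181274 J > q₁, so all ice melts.
Energy balance: 497.5×4.15×(87.8 − T) = 25929 + 67.6×4.15×(T − 0)
2064.625(87.8 − T) = 25929 + 280.54 T
181274 − 25929 = 2345.165 T
T = 155345 / 2345.165 = 66.24 °C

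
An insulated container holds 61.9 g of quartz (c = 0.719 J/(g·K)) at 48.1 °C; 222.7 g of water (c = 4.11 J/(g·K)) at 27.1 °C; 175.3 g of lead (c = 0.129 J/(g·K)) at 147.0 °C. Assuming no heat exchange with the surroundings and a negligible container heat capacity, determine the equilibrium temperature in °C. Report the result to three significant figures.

Σ mᵢcᵢ(T − Tᵢ) = 0  ⇒  T = Σ mᵢcᵢTᵢ / Σ mᵢcᵢ
Σ mᵢcᵢ = 61.9×0.719 + 222.7×4.11 + 175.3×0.129 = 982.4168
Σ mᵢcᵢTᵢ = 44.5061×48.1 + 915.297×27.1 + 22.6137×147.0 = 30270
T = 30270 / 982.4168 = 30.81 °C

T_f = 30.8 °C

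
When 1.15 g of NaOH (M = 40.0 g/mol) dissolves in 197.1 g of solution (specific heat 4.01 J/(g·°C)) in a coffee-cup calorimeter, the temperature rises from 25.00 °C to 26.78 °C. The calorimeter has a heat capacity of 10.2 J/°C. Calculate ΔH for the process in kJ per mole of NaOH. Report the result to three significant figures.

ΔH = -49.6 kJ/mol

|ΔT| = |26.78 − 25.00| = 1.78 °C
|q_surr| = (197.1 × 4.01 + 10.2) × 1.78 = 800.571 × 1.78 = 1425 J
n(NaOH) = 1.15 / 40.0 = 0.02875 mol
Temperature rose, so q_rxn = −|q_surr| = -1.425 kJ
ΔH = q_rxn / n = -49.57 kJ/mol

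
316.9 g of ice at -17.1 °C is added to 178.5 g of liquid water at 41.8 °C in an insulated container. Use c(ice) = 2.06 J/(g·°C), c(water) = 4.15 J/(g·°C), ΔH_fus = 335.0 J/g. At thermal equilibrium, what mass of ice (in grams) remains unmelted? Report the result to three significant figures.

Heat to warm all ice to 0 °C: 316.9×2.06×17.1 = 11163 J
Heat released by water cooling to 0 °C: 178.5×4.15×41.8 = 30964 J
30964 J < 11163 + 316.9×335.0 = 117324.5 J, so not all ice melts; final T = 0 °C.
Heat left for melting: 30964 − 11163 = 19801 J
Mass melted = 19801 / 335.0 = 59.11 g
Ice remaining = 316.9 − 59.11 = 257.79 g

m_ice remaining = 258 g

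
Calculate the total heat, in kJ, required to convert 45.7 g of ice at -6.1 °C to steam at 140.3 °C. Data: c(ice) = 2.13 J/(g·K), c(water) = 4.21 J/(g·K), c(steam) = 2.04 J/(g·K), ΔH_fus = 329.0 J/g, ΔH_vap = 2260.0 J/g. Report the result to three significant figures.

q = 142 kJ

q1 (heat ice -6.1→0.0 °C): 45.7 × 2.13 × 6.1 = 594 J
q2 (melt at 0 °C): 45.7 × 329.0 = 15035 J
q3 (heat water 0.0→100.0 °C): 45.7 × 4.21 × 100.0 = 19240 J
q4 (vaporize at 100 °C): 45.7 × 2260.0 = 103282 J
q5 (heat steam 100.0→140.3 °C): 45.7 × 2.04 × 40.3 = 3757 J
Total: 594 + 15035 + 19240 + 103282 + 3757 = 141908 J = 142 kJ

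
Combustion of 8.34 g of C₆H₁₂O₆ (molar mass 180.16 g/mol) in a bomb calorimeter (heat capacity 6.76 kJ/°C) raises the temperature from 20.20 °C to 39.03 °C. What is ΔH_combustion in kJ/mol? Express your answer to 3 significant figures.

ΔT = 39.03 − 20.20 = 18.83 °C
q_cal = C_cal × ΔT = 6.76 × 18.83 = 127.2908 kJ
n = 8.34 / 180.16 = 0.04629 mol
q_rxn = −q_cal = -127.2908 kJ
ΔH = -127.2908 / 0.04629 = -2750 kJ/mol

ΔH = -2750 kJ/mol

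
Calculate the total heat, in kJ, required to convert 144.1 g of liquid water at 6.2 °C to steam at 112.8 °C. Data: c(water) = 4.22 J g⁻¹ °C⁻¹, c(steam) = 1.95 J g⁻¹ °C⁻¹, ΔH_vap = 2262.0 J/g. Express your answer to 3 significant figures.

q1 (heat water 6.2→100.0 °C): 144.1 × 4.22 × 93.8 = 57040 J
q2 (vaporize at 100 °C): 144.1 × 2262.0 = 325954 J
q3 (heat steam 100.0→112.8 °C): 144.1 × 1.95 × 12.8 = 3597 J
Total: 57040 + 325954 + 3597 = 386591 J = 387 kJ

q = 387 kJ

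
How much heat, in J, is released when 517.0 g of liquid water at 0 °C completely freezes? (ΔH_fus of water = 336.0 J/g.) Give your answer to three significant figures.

q = 174000 J

q = m × ΔH_fus = 517.0 × 336.0 = 173700 J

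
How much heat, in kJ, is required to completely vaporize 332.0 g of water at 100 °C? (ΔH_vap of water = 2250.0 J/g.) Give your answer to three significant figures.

q = m × ΔH_vap = 332.0 × 2250.0 = 747000 J = 747 kJ

q = 747 kJ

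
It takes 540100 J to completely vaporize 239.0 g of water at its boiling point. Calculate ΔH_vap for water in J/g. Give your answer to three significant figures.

ΔH_vap = 2260 J/g

ΔH_vap = q / m = 540100 / 239.0 = 2260 J/g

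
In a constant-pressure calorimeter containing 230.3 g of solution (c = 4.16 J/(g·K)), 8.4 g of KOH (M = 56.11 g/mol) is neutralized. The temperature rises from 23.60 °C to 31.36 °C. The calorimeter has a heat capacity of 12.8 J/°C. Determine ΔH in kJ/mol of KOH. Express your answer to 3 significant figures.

ΔH = -50.3 kJ/mol

|ΔT| = |31.36 − 23.60| = 7.76 °C
|q_surr| = (230.3 × 4.16 + 12.8) × 7.76 = 970.848 × 7.76 = 7534 J
n(KOH) = 8.4 / 56.11 = 0.1497 mol
Temperature rose, so q_rxn = −|q_surr| = -7.534 kJ
ΔH = q_rxn / n = -50.33 kJ/mol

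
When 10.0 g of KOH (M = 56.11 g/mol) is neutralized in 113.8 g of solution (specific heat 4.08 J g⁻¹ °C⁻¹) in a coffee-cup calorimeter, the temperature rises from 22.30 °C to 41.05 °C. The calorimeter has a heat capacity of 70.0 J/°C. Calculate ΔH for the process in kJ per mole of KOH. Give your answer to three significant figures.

|ΔT| = |41.05 − 22.30| = 18.75 °C
|q_surr| = (113.8 × 4.08 + 70.0) × 18.75 = 534.304 × 18.75 = 10020 J
n(KOH) = 10.0 / 56.11 = 0.1782 mol
Temperature rose, so q_rxn = −|q_surr| = -10.02 kJ
ΔH = q_rxn / n = -56.23 kJ/mol

ΔH = -56.2 kJ/mol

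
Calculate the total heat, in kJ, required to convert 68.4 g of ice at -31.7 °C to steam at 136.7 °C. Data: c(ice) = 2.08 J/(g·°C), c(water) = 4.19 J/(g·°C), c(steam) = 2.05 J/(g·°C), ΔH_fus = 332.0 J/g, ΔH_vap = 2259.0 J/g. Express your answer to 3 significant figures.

q = 216 kJ

q1 (heat ice -31.7→0.0 °C): 68.4 × 2.08 × 31.7 = 4510 J
q2 (melt at 0 °C): 68.4 × 332.0 = 22709 J
q3 (heat water 0.0→100.0 °C): 68.4 × 4.19 × 100.0 = 28660 J
q4 (vaporize at 100 °C): 68.4 × 2259.0 = 154516 J
q5 (heat steam 100.0→136.7 °C): 68.4 × 2.05 × 36.7 = 5146 J
Total: 4510 + 22709 + 28660 + 154516 + 5146 = 215541 J = 216 kJ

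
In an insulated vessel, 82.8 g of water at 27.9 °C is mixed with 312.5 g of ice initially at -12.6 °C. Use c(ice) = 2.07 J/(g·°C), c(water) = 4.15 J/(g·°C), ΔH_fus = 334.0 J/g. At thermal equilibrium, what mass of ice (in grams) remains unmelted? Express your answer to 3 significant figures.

Heat to warm all ice to 0 °C: 312.5×2.07×12.6 = 8150.6 J
Heat released by water cooling to 0 °C: 82.8×4.15×27.9 = 9587.0 J
9587.0 J < 8150.6 + 312.5×334.0 = 112525.6 J, so not all ice melts; final T = 0 °C.
Heat left for melting: 9587.0 − 8150.6 = 1436.4 J
Mass melted = 1436.4 / 334.0 = 4.301 g
Ice remaining = 312.5 − 4.301 = 308.199 g

m_ice remaining = 308 g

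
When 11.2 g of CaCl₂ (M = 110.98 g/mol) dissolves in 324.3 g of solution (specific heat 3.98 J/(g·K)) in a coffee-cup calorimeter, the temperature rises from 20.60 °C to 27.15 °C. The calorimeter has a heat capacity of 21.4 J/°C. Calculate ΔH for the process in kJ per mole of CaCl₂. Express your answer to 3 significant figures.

ΔH = -85.2 kJ/mol

|ΔT| = |27.15 − 20.60| = 6.55 °C
|q_surr| = (324.3 × 3.98 + 21.4) × 6.55 = 1312.114 × 6.55 = 8594 J
n(CaCl₂) = 11.2 / 110.98 = 0.1009 mol
Temperature rose, so q_rxn = −|q_surr| = -8.594 kJ
ΔH = q_rxn / n = -85.17 kJ/mol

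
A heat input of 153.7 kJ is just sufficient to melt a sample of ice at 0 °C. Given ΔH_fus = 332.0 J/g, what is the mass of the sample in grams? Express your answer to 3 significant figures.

m = 463 g

m = q / ΔH_fus = 153700 J / 332.0 J/g = 463 g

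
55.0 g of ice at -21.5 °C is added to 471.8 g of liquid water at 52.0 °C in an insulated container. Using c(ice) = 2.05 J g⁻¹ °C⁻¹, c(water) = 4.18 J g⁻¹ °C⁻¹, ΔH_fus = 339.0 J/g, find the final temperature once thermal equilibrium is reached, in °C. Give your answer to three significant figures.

Heat to bring ice to 0 °C and melt it: q₁ = 55.0×2.05×21.5 + 55.0×339.0 = 21069 J
Heat the water can supply cooling to 0 °C: 471.8×4.18×52.0 = 102550 J > q₁, so all ice melts.
Energy balance: 471.8×4.18×(52.0 − T) = 21069 + 55.0×4.18×(T − 0)
1972.124(52.0 − T) = 21069 + 229.9 T
102550 − 21069 = 2202.024 T
T = 81481 / 2202.024 = 37.00 °C

T_f = 37.0 °C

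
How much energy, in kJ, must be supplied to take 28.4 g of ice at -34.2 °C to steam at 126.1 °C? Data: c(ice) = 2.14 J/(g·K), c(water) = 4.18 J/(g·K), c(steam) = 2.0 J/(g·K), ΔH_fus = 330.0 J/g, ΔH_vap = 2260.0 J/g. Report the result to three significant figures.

q1 (heat ice -34.2→0.0 °C): 28.4 × 2.14 × 34.2 = 2079 J
q2 (melt at 0 °C): 28.4 × 330.0 = 9372 J
q3 (heat water 0.0→100.0 °C): 28.4 × 4.18 × 100.0 = 11871 J
q4 (vaporize at 100 °C): 28.4 × 2260.0 = 64184 J
q5 (heat steam 100.0→126.1 °C): 28.4 × 2.0 × 26.1 = 1482 J
Total: 2079 + 9372 + 11871 + 64184 + 1482 = 88988 J = 89.0 kJ

q = 89.0 kJ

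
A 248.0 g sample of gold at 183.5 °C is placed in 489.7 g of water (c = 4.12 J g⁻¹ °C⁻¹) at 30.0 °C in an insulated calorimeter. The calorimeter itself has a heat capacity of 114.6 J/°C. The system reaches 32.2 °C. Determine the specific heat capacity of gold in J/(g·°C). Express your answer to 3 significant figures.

q_gained = (489.7 × 4.12 + 114.6) × (32.2 − 30.0) = 4691 J
q_lost = 248.0 × c × (183.5 − 32.2) = 37522.4 c
Set equal: c = 4691 / 37522.4 = 0.125 J/(g·°C)

c = 0.125 J/(g·°C)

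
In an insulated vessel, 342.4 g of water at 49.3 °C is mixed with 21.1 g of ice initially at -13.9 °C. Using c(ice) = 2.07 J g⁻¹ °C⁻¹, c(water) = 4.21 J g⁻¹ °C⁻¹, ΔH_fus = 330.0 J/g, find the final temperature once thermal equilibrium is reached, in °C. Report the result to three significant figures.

T_f = 41.5 °C

Heat to bring ice to 0 °C and melt it: q₁ = 21.1×2.07×13.9 + 21.1×330.0 = 7570.1 J
Heat the water can supply cooling to 0 °C: 342.4×4.21×49.3 = 71066.1 J > q₁, so all ice melts.
Energy balance: 342.4×4.21×(49.3 − T) = 7570.1 + 21.1×4.21×(T − 0)
1441.504(49.3 − T) = 7570.1 + 88.831 T
71066.1 − 7570.1 = 1530.335 T
T = 63496.0 / 1530.335 = 41.49 °C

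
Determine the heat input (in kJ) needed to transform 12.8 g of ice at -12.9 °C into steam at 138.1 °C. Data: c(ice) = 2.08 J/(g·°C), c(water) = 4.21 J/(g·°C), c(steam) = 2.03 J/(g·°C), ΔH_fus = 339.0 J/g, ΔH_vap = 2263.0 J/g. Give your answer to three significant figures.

q1 (heat ice -12.9→0.0 °C): 12.8 × 2.08 × 12.9 = 343 J
q2 (melt at 0 °C): 12.8 × 339.0 = 4339 J
q3 (heat water 0.0→100.0 °C): 12.8 × 4.21 × 100.0 = 5389 J
q4 (vaporize at 100 °C): 12.8 × 2263.0 = 28966 J
q5 (heat steam 100.0→138.1 °C): 12.8 × 2.03 × 38.1 = 990 J
Total: 343 + 4339 + 5389 + 28966 + 990 = 40027 J = 40.0 kJ

q = 40.0 kJ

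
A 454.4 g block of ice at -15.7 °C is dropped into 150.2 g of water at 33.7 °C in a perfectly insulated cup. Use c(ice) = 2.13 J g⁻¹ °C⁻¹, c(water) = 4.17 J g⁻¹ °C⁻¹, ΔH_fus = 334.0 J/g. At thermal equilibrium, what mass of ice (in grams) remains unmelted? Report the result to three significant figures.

Heat to warm all ice to 0 °C: 454.4×2.13×15.7 = 15196 J
Heat released by water cooling to 0 °C: 150.2×4.17×33.7 = 21107 J
21107 J < 15196 + 454.4×334.0 = 166965.6 J, so not all ice melts; final T = 0 °C.
Heat left for melting: 21107 − 15196 = 5911 J
Mass melted = 5911 / 334.0 = 17.70 g
Ice remaining = 454.4 − 17.70 = 436.70 g

m_ice remaining = 437 g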